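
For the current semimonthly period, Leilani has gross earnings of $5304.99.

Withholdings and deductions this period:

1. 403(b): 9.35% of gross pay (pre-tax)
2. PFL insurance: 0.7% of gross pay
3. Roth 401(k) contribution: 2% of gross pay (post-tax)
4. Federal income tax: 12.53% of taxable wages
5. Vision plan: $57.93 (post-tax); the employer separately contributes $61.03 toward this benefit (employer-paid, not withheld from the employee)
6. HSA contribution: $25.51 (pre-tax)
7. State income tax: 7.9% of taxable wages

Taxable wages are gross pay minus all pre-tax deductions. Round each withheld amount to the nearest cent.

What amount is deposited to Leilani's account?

$3605.04

HSA contribution: $25.51
403(b): $5304.99 × 0.0935 = $496.02
Pre-tax total = $25.51 + $496.02 = $521.53
Taxable wages = $5304.99 − $521.53 = $4783.46
State income tax: $4783.46 × 0.079 = $377.89
Federal income tax: $4783.46 × 0.1253 = $599.37
PFL insurance: $5304.99 × 0.007 = $37.13
Roth 401(k) contribution: $5304.99 × 0.02 = $106.10
Vision plan: $57.93
(Employer's $61.03 toward vision plan is not withheld from the employee.)
Total deductions = $25.51 + $496.02 + $377.89 + $599.37 + $37.13 + $106.10 + $57.93 = $1699.95
Net pay = $5304.99 − $1699.95 = $3605.04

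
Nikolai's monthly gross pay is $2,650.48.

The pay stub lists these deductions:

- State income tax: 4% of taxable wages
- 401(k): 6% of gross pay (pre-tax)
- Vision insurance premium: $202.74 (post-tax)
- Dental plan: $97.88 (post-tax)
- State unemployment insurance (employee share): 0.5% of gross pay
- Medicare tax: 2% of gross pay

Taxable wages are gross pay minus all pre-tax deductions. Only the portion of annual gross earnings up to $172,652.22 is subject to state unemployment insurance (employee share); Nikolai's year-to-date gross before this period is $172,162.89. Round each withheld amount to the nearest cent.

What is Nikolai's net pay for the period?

$2,035.71

401(k): $2,650.48 × 0.06 = $159.03
Taxable wages = $2,650.48 − $159.03 = $2,491.45
State income tax: $2,491.45 × 0.04 = $99.66
State unemployment insurance (employee share): only $172,652.22 − $172,162.89 = $489.33 of this check is subject → $489.33 × 0.005 = $2.45
Medicare tax: $2,650.48 × 0.02 = $53.01
Vision insurance premium: $202.74
Dental plan: $97.88
Total deductions = $159.03 + $99.66 + $2.45 + $53.01 + $202.74 + $97.88 = $614.77
Net pay = $2,650.48 − $614.77 = $2,035.71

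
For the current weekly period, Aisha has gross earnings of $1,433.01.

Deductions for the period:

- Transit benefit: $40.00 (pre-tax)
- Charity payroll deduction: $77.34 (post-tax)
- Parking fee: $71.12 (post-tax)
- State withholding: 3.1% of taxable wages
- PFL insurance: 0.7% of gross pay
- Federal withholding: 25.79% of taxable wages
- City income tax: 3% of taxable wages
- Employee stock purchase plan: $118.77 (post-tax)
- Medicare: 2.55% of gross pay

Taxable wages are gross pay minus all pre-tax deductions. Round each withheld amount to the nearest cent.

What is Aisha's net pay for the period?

Transit benefit: $40.00
Taxable wages = $1,433.01 − $40.00 = $1,393.01
City income tax: $1,393.01 × 0.03 = $41.79
Federal withholding: $1,393.01 × 0.2579 = $359.26
State withholding: $1,393.01 × 0.031 = $43.18
PFL insurance: $1,433.01 × 0.007 = $10.03
Medicare: $1,433.01 × 0.0255 = $36.54
Employee stock purchase plan: $118.77
Parking fee: $71.12
Charity payroll deduction: $77.34
Total deductions = $40.00 + $41.79 + $359.26 + $43.18 + $10.03 + $36.54 + $118.77 + $71.12 + $77.34 = $798.03
Net pay = $1,433.01 − $798.03 = $634.98

$634.98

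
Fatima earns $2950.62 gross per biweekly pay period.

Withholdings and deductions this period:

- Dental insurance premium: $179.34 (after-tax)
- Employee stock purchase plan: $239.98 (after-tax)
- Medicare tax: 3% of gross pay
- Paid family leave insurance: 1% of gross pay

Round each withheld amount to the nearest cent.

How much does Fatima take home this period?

$2413.27

Medicare tax: $2950.62 × 0.03 = $88.52
Paid family leave insurance: $2950.62 × 0.01 = $29.51
Dental insurance premium: $179.34
Employee stock purchase plan: $239.98
Total deductions = $88.52 + $29.51 + $179.34 + $239.98 = $537.35
Net pay = $2950.62 − $537.35 = $2413.27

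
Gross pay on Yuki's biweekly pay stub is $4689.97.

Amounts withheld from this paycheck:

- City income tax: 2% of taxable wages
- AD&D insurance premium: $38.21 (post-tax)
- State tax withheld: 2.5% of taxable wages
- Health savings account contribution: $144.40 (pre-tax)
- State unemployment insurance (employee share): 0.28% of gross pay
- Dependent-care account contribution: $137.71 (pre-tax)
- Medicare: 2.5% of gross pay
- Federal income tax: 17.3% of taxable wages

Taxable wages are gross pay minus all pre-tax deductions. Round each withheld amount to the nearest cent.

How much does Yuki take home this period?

Dependent-care account contribution: $137.71
Health savings account contribution: $144.40
Pre-tax total = $137.71 + $144.40 = $282.11
Taxable wages = $4689.97 − $282.11 = $4407.86
State tax withheld: $4407.86 × 0.025 = $110.20
Federal income tax: $4407.86 × 0.173 = $762.56
City income tax: $4407.86 × 0.02 = $88.16
Medicare: $4689.97 × 0.025 = $117.25
State unemployment insurance (employee share): $4689.97 × 0.0028 = $13.13
AD&D insurance premium: $38.21
Total deductions = $137.71 + $144.40 + $110.20 + $762.56 + $88.16 + $117.25 + $13.13 + $38.21 = $1411.62
Net pay = $4689.97 − $1411.62 = $3278.35

$3278.35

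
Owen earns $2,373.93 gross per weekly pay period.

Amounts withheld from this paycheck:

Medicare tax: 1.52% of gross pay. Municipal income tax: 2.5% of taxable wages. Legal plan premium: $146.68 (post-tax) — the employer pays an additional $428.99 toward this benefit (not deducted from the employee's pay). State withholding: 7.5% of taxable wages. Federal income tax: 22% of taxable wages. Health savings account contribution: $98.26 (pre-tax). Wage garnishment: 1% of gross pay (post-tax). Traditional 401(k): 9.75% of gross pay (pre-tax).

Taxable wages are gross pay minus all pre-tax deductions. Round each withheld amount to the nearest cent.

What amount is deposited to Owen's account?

$1,183.55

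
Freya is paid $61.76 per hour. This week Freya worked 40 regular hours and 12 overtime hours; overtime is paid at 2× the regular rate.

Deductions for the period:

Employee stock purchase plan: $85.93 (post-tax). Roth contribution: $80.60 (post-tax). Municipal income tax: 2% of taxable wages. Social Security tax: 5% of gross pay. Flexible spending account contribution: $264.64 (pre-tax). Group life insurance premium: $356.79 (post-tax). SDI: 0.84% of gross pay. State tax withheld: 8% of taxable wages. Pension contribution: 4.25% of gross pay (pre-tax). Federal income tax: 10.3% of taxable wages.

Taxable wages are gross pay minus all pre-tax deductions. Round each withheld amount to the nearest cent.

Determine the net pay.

$2,051.30

Regular pay: 40 × $61.76 = $2,470.40
Overtime pay: 12 × $61.76 × 2 = $1,482.24
Gross pay = $2,470.40 + $1,482.24 = $3,952.64
Pension contribution: $3,952.64 × 0.0425 = $167.99
Flexible spending account contribution: $264.64
Pre-tax total = $167.99 + $264.64 = $432.63
Taxable wages = $3,952.64 − $432.63 = $3,520.01
Federal income tax: $3,520.01 × 0.103 = $362.56
Municipal income tax: $3,520.01 × 0.02 = $70.40
State tax withheld: $3,520.01 × 0.08 = $281.60
Social Security tax: $3,952.64 × 0.05 = $197.63
SDI: $3,952.64 × 0.0084 = $33.20
Group life insurance premium: $356.79
Employee stock purchase plan: $85.93
Roth contribution: $80.60
Total deductions = $167.99 + $264.64 + $362.56 + $70.40 + $281.60 + $197.63 + $33.20 + $356.79 + $85.93 + $80.60 = $1,901.34
Net pay = $3,952.64 − $1,901.34 = $2,051.30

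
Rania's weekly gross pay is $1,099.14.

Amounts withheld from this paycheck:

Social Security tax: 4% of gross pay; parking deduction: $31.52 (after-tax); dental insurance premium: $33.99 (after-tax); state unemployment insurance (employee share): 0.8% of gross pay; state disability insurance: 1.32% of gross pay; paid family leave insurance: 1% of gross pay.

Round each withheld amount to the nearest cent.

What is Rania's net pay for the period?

Social Security tax: $1,099.14 × 0.04 = $43.97
Paid family leave insurance: $1,099.14 × 0.01 = $10.99
State unemployment insurance (employee share): $1,099.14 × 0.008 = $8.79
State disability insurance: $1,099.14 × 0.0132 = $14.51
Dental insurance premium: $33.99
Parking deduction: $31.52
Total deductions = $43.97 + $10.99 + $8.79 + $14.51 + $33.99 + $31.52 = $143.77
Net pay = $1,099.14 − $143.77 = $955.37

$955.37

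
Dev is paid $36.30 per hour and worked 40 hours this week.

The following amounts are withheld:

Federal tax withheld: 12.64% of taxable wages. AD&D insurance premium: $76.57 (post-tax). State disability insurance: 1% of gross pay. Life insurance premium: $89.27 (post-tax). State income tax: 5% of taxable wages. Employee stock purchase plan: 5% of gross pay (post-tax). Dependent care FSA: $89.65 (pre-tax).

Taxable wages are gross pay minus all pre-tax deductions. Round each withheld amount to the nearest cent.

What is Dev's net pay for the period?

$869.07

Gross pay: 40 × $36.30 = $1,452.00
Dependent care FSA: $89.65
Taxable wages = $1,452.00 − $89.65 = $1,362.35
Federal tax withheld: $1,362.35 × 0.1264 = $172.20
State income tax: $1,362.35 × 0.05 = $68.12
State disability insurance: $1,452.00 × 0.01 = $14.52
Employee stock purchase plan: $1,452.00 × 0.05 = $72.60
Life insurance premium: $89.27
AD&D insurance premium: $76.57
Total deductions = $89.65 + $172.20 + $68.12 + $14.52 + $72.60 + $89.27 + $76.57 = $582.93
Net pay = $1,452.00 − $582.93 = $869.07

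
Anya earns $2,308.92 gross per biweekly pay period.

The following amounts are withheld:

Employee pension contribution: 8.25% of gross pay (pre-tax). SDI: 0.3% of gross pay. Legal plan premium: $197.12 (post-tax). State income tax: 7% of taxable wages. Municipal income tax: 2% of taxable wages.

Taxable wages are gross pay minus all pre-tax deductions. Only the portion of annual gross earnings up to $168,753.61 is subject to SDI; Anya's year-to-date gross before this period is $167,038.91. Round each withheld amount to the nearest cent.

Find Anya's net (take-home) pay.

$1,725.51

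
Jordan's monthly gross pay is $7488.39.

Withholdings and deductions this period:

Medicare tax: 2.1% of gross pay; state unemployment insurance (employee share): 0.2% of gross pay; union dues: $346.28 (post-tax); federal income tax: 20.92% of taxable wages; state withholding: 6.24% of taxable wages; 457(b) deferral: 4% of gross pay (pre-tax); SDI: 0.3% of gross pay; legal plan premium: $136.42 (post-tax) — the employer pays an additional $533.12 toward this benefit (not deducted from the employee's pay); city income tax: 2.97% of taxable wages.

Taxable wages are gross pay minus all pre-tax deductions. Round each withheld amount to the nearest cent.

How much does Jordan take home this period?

457(b) deferral: $7488.39 × 0.04 = $299.54
Taxable wages = $7488.39 − $299.54 = $7188.85
City income tax: $7188.85 × 0.0297 = $213.51
Federal income tax: $7188.85 × 0.2092 = $1503.91
State withholding: $7188.85 × 0.0624 = $448.58
SDI: $7488.39 × 0.003 = $22.47
State unemployment insurance (employee share): $7488.39 × 0.002 = $14.98
Medicare tax: $7488.39 × 0.021 = $157.26
Union dues: $346.28
Legal plan premium: $136.42
(Employer's $533.12 toward legal plan premium is not withheld from the employee.)
Total deductions = $299.54 + $213.51 + $1503.91 + $448.58 + $22.47 + $14.98 + $157.26 + $346.28 + $136.42 = $3142.95
Net pay = $7488.39 − $3142.95 = $4345.44

$4345.44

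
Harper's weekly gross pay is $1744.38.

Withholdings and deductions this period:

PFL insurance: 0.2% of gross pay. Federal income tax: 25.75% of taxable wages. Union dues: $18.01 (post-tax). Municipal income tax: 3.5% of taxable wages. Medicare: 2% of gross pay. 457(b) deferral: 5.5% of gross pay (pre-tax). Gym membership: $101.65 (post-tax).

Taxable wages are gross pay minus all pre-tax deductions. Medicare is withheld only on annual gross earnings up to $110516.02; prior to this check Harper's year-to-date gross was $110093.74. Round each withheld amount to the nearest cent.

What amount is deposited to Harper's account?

$1034.67

457(b) deferral: $1744.38 × 0.055 = $95.94
Taxable wages = $1744.38 − $95.94 = $1648.44
Municipal income tax: $1648.44 × 0.035 = $57.70
Federal income tax: $1648.44 × 0.2575 = $424.47
PFL insurance: $1744.38 × 0.002 = $3.49
Medicare: only $110516.02 − $110093.74 = $422.28 of this check is subject → $422.28 × 0.02 = $8.45
Union dues: $18.01
Gym membership: $101.65
Total deductions = $95.94 + $57.70 + $424.47 + $3.49 + $8.45 + $18.01 + $101.65 = $709.71
Net pay = $1744.38 − $709.71 = $1034.67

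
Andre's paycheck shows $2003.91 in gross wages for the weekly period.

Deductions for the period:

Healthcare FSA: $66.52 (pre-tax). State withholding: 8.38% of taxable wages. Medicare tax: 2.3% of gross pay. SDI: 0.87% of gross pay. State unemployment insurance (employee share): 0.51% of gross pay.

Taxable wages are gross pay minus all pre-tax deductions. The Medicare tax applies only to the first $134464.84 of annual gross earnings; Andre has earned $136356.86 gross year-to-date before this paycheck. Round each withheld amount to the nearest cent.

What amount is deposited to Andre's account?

Healthcare FSA: $66.52
Taxable wages = $2003.91 − $66.52 = $1937.39
State withholding: $1937.39 × 0.0838 = $162.35
Medicare tax: annual cap $134464.84 already reached (YTD $136356.86), so $0.00
State unemployment insurance (employee share): $2003.91 × 0.0051 = $10.22
SDI: $2003.91 × 0.0087 = $17.43
Total deductions = $66.52 + $162.35 + $0.00 + $10.22 + $17.43 = $256.52
Net pay = $2003.91 − $256.52 = $1747.39

$1747.39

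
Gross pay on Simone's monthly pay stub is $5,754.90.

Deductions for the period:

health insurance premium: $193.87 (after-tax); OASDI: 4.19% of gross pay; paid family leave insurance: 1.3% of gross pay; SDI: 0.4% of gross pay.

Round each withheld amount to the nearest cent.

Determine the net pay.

SDI: $5,754.90 × 0.004 = $23.02
OASDI: $5,754.90 × 0.0419 = $241.13
Paid family leave insurance: $5,754.90 × 0.013 = $74.81
Health insurance premium: $193.87
Total deductions = $23.02 + $241.13 + $74.81 + $193.87 = $532.83
Net pay = $5,754.90 − $532.83 = $5,222.07

$5,222.07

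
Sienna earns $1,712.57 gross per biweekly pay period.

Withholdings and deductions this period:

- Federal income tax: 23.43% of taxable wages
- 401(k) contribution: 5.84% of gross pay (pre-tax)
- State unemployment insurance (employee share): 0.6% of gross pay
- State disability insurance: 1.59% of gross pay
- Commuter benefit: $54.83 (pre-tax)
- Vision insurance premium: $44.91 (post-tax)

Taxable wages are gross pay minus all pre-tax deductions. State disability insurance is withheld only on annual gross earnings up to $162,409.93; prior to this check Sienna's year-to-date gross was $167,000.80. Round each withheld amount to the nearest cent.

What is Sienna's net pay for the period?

Commuter benefit: $54.83
401(k) contribution: $1,712.57 × 0.0584 = $100.01
Pre-tax total = $54.83 + $100.01 = $154.84
Taxable wages = $1,712.57 − $154.84 = $1,557.73
Federal income tax: $1,557.73 × 0.2343 = $364.98
State unemployment insurance (employee share): $1,712.57 × 0.006 = $10.28
State disability insurance: annual cap $162,409.93 already reached (YTD $167,000.80), so $0.00
Vision insurance premium: $44.91
Total deductions = $54.83 + $100.01 + $364.98 + $10.28 + $0.00 + $44.91 = $575.01
Net pay = $1,712.57 − $575.01 = $1,137.56

$1,137.56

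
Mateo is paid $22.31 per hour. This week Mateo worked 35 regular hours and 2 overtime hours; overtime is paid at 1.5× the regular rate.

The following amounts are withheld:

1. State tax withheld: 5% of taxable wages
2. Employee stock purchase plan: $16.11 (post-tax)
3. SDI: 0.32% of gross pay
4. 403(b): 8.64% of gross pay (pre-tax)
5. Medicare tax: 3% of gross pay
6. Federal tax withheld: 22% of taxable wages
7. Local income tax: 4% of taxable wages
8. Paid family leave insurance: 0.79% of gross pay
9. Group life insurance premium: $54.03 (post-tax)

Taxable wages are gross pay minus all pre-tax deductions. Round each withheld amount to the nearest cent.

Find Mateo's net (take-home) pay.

$429.44

Regular pay: 35 × $22.31 = $780.85
Overtime pay: 2 × $22.31 × 1.5 = $66.93
Gross pay = $780.85 + $66.93 = $847.78
403(b): $847.78 × 0.0864 = $73.25
Taxable wages = $847.78 − $73.25 = $774.53
State tax withheld: $774.53 × 0.05 = $38.73
Local income tax: $774.53 × 0.04 = $30.98
Federal tax withheld: $774.53 × 0.22 = $170.40
SDI: $847.78 × 0.0032 = $2.71
Medicare tax: $847.78 × 0.03 = $25.43
Paid family leave insurance: $847.78 × 0.0079 = $6.70
Group life insurance premium: $54.03
Employee stock purchase plan: $16.11
Total deductions = $73.25 + $38.73 + $30.98 + $170.40 + $2.71 + $25.43 + $6.70 + $54.03 + $16.11 = $418.34
Net pay = $847.78 − $418.34 = $429.44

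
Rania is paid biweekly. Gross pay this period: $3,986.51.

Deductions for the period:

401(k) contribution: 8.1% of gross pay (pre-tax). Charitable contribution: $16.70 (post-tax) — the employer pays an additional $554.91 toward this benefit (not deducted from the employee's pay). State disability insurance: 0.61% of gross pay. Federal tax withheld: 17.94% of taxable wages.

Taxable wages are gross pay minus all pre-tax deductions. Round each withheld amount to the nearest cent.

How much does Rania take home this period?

$2,965.33

401(k) contribution: $3,986.51 × 0.081 = $322.91
Taxable wages = $3,986.51 − $322.91 = $3,663.60
Federal tax withheld: $3,663.60 × 0.1794 = $657.25
State disability insurance: $3,986.51 × 0.0061 = $24.32
Charitable contribution: $16.70
(Employer's $554.91 toward charitable contribution is not withheld from the employee.)
Total deductions = $322.91 + $657.25 + $24.32 + $16.70 = $1,021.18
Net pay = $3,986.51 − $1,021.18 = $2,965.33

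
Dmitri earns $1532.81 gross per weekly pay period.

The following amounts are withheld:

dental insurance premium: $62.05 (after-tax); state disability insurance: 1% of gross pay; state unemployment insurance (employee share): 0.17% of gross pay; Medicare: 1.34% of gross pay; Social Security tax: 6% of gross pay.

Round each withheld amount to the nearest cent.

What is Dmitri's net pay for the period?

$1340.31

Social Security tax: $1532.81 × 0.06 = $91.97
State unemployment insurance (employee share): $1532.81 × 0.0017 = $2.61
Medicare: $1532.81 × 0.0134 = $20.54
State disability insurance: $1532.81 × 0.01 = $15.33
Dental insurance premium: $62.05
Total deductions = $91.97 + $2.61 + $20.54 + $15.33 + $62.05 = $192.50
Net pay = $1532.81 − $192.50 = $1340.31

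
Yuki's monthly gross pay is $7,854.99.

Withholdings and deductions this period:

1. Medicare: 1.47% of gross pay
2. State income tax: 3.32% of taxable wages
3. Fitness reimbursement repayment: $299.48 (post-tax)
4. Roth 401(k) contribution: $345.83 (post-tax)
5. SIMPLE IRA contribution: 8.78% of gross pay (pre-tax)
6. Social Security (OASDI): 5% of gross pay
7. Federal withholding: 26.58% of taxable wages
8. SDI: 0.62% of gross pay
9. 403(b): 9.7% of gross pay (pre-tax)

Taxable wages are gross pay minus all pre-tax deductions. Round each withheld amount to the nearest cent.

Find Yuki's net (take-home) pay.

SIMPLE IRA contribution: $7,854.99 × 0.0878 = $689.67
403(b): $7,854.99 × 0.097 = $761.93
Pre-tax total = $689.67 + $761.93 = $1,451.60
Taxable wages = $7,854.99 − $1,451.60 = $6,403.39
Federal withholding: $6,403.39 × 0.2658 = $1,702.02
State income tax: $6,403.39 × 0.0332 = $212.59
SDI: $7,854.99 × 0.0062 = $48.70
Medicare: $7,854.99 × 0.0147 = $115.47
Social Security (OASDI): $7,854.99 × 0.05 = $392.75
Roth 401(k) contribution: $345.83
Fitness reimbursement repayment: $299.48
Total deductions = $689.67 + $761.93 + $1,702.02 + $212.59 + $48.70 + $115.47 + $392.75 + $345.83 + $299.48 = $4,568.44
Net pay = $7,854.99 − $4,568.44 = $3,286.55

$3,286.55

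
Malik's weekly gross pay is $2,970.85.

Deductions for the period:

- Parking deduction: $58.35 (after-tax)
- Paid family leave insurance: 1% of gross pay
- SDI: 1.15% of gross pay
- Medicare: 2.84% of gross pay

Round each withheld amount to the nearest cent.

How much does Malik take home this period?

$2,764.26

Paid family leave insurance: $2,970.85 × 0.01 = $29.71
Medicare: $2,970.85 × 0.0284 = $84.37
SDI: $2,970.85 × 0.0115 = $34.16
Parking deduction: $58.35
Total deductions = $29.71 + $84.37 + $34.16 + $58.35 = $206.59
Net pay = $2,970.85 − $206.59 = $2,764.26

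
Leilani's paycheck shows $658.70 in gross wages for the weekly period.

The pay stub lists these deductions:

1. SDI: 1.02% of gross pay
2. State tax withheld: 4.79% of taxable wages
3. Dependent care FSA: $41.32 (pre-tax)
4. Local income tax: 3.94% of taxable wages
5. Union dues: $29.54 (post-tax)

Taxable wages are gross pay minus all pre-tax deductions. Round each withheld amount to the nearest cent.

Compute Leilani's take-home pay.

$527.23

Dependent care FSA: $41.32
Taxable wages = $658.70 − $41.32 = $617.38
Local income tax: $617.38 × 0.0394 = $24.32
State tax withheld: $617.38 × 0.0479 = $29.57
SDI: $658.70 × 0.0102 = $6.72
Union dues: $29.54
Total deductions = $41.32 + $24.32 + $29.57 + $6.72 + $29.54 = $131.47
Net pay = $658.70 − $131.47 = $527.23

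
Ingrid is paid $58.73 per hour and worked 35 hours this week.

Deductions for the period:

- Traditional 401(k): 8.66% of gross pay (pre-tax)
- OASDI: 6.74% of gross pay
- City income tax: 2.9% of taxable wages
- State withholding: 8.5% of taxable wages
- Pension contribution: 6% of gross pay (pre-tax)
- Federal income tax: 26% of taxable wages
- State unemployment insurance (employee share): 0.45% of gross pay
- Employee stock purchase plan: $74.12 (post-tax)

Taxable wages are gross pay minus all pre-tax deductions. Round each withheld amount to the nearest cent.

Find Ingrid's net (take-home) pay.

$876.23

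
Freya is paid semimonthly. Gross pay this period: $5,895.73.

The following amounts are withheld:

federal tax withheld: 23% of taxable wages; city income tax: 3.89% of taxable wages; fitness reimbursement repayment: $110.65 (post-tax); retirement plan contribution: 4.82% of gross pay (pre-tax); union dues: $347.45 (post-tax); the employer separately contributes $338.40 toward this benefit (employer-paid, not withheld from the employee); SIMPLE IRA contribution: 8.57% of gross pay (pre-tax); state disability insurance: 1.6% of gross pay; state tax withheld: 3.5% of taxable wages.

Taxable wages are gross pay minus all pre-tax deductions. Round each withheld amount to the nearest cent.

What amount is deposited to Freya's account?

$3,002.06

Retirement plan contribution: $5,895.73 × 0.0482 = $284.17
SIMPLE IRA contribution: $5,895.73 × 0.0857 = $505.26
Pre-tax total = $284.17 + $505.26 = $789.43
Taxable wages = $5,895.73 − $789.43 = $5,106.30
City income tax: $5,106.30 × 0.0389 = $198.64
Federal tax withheld: $5,106.30 × 0.23 = $1,174.45
State tax withheld: $5,106.30 × 0.035 = $178.72
State disability insurance: $5,895.73 × 0.016 = $94.33
Union dues: $347.45
Fitness reimbursement repayment: $110.65
(Employer's $338.40 toward union dues is not withheld from the employee.)
Total deductions = $284.17 + $505.26 + $198.64 + $1,174.45 + $178.72 + $94.33 + $347.45 + $110.65 = $2,893.67
Net pay = $5,895.73 − $2,893.67 = $3,002.06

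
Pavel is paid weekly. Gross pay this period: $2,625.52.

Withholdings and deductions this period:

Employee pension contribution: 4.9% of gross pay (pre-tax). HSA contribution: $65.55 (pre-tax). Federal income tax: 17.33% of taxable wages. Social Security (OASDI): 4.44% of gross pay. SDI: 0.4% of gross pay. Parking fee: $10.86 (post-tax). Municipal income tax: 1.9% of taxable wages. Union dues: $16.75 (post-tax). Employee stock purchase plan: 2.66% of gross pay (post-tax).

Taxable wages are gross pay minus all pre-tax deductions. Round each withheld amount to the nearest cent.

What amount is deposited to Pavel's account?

$1,739.25

HSA contribution: $65.55
Employee pension contribution: $2,625.52 × 0.049 = $128.65
Pre-tax total = $65.55 + $128.65 = $194.20
Taxable wages = $2,625.52 − $194.20 = $2,431.32
Federal income tax: $2,431.32 × 0.1733 = $421.35
Municipal income tax: $2,431.32 × 0.019 = $46.20
SDI: $2,625.52 × 0.004 = $10.50
Social Security (OASDI): $2,625.52 × 0.0444 = $116.57
Union dues: $16.75
Parking fee: $10.86
Employee stock purchase plan: $2,625.52 × 0.0266 = $69.84
Total deductions = $65.55 + $128.65 + $421.35 + $46.20 + $10.50 + $116.57 + $16.75 + $10.86 + $69.84 = $886.27
Net pay = $2,625.52 − $886.27 = $1,739.25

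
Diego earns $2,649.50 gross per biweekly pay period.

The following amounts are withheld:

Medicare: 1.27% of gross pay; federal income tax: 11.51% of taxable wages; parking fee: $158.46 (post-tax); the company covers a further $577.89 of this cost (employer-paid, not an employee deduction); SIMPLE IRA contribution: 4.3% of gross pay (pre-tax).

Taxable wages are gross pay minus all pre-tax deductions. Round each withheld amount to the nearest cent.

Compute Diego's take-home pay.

$2,051.62

SIMPLE IRA contribution: $2,649.50 × 0.043 = $113.93
Taxable wages = $2,649.50 − $113.93 = $2,535.57
Federal income tax: $2,535.57 × 0.1151 = $291.84
Medicare: $2,649.50 × 0.0127 = $33.65
Parking fee: $158.46
(Employer's $577.89 toward parking fee is not withheld from the employee.)
Total deductions = $113.93 + $291.84 + $33.65 + $158.46 = $597.88
Net pay = $2,649.50 − $597.88 = $2,051.62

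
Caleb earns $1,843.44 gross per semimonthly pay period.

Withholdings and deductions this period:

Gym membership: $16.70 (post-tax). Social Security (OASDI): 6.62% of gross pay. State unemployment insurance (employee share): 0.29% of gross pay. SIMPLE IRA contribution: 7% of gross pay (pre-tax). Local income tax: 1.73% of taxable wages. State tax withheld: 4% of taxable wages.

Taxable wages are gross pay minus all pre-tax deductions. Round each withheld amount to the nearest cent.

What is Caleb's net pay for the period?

SIMPLE IRA contribution: $1,843.44 × 0.07 = $129.04
Taxable wages = $1,843.44 − $129.04 = $1,714.40
Local income tax: $1,714.40 × 0.0173 = $29.66
State tax withheld: $1,714.40 × 0.04 = $68.58
Social Security (OASDI): $1,843.44 × 0.0662 = $122.04
State unemployment insurance (employee share): $1,843.44 × 0.0029 = $5.35
Gym membership: $16.70
Total deductions = $129.04 + $29.66 + $68.58 + $122.04 + $5.35 + $16.70 = $371.37
Net pay = $1,843.44 − $371.37 = $1,472.07

$1,472.07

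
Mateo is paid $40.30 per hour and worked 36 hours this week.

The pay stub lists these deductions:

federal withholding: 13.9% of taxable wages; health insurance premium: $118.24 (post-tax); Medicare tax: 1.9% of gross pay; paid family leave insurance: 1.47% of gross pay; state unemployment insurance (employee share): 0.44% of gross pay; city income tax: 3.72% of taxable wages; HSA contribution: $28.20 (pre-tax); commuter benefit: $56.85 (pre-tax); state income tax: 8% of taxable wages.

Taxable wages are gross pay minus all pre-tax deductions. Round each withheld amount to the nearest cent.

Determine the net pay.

$842.32

Gross pay: 36 × $40.30 = $1,450.80
HSA contribution: $28.20
Commuter benefit: $56.85
Pre-tax total = $28.20 + $56.85 = $85.05
Taxable wages = $1,450.80 − $85.05 = $1,365.75
City income tax: $1,365.75 × 0.0372 = $50.81
State income tax: $1,365.75 × 0.08 = $109.26
Federal withholding: $1,365.75 × 0.139 = $189.84
Paid family leave insurance: $1,450.80 × 0.0147 = $21.33
State unemployment insurance (employee share): $1,450.80 × 0.0044 = $6.38
Medicare tax: $1,450.80 × 0.019 = $27.57
Health insurance premium: $118.24
Total deductions = $28.20 + $56.85 + $50.81 + $109.26 + $189.84 + $21.33 + $6.38 + $27.57 + $118.24 = $608.48
Net pay = $1,450.80 − $608.48 = $842.32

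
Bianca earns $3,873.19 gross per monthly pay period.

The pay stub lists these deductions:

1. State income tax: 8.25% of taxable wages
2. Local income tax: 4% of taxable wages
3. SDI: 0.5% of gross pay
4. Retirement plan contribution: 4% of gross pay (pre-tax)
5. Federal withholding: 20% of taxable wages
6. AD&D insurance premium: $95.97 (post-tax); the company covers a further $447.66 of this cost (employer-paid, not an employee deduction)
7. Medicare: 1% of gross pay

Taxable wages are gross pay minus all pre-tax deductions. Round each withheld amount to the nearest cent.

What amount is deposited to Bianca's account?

Retirement plan contribution: $3,873.19 × 0.04 = $154.93
Taxable wages = $3,873.19 − $154.93 = $3,718.26
Federal withholding: $3,718.26 × 0.2 = $743.65
State income tax: $3,718.26 × 0.0825 = $306.76
Local income tax: $3,718.26 × 0.04 = $148.73
Medicare: $3,873.19 × 0.01 = $38.73
SDI: $3,873.19 × 0.005 = $19.37
AD&D insurance premium: $95.97
(Employer's $447.66 toward AD&D insurance premium is not withheld from the employee.)
Total deductions = $154.93 + $743.65 + $306.76 + $148.73 + $38.73 + $19.37 + $95.97 = $1,508.14
Net pay = $3,873.19 − $1,508.14 = $2,365.05

$2,365.05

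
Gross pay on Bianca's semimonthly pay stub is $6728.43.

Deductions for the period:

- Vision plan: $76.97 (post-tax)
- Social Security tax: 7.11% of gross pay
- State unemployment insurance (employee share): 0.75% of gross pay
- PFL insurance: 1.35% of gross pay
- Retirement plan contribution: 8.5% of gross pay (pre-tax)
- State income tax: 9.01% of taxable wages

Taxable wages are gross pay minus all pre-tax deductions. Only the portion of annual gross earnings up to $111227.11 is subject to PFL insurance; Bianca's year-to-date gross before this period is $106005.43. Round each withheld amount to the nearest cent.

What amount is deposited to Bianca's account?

Retirement plan contribution: $6728.43 × 0.085 = $571.92
Taxable wages = $6728.43 − $571.92 = $6156.51
State income tax: $6156.51 × 0.0901 = $554.70
Social Security tax: $6728.43 × 0.0711 = $478.39
State unemployment insurance (employee share): $6728.43 × 0.0075 = $50.46
PFL insurance: only $111227.11 − $106005.43 = $5221.68 of this check is subject → $5221.68 × 0.0135 = $70.49
Vision plan: $76.97
Total deductions = $571.92 + $554.70 + $478.39 + $50.46 + $70.49 + $76.97 = $1802.93
Net pay = $6728.43 − $1802.93 = $4925.50

$4925.50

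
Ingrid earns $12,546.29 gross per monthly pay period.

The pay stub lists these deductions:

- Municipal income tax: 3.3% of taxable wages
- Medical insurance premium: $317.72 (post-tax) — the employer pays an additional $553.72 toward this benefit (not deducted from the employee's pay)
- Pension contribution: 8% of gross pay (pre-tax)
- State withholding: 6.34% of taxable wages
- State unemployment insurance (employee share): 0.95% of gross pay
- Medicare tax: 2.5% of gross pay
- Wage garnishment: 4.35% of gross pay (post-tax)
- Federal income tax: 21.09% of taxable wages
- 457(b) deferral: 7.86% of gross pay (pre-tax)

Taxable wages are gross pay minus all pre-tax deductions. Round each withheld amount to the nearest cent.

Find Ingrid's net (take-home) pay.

Pension contribution: $12,546.29 × 0.08 = $1,003.70
457(b) deferral: $12,546.29 × 0.0786 = $986.14
Pre-tax total = $1,003.70 + $986.14 = $1,989.84
Taxable wages = $12,546.29 − $1,989.84 = $10,556.45
Municipal income tax: $10,556.45 × 0.033 = $348.36
State withholding: $10,556.45 × 0.0634 = $669.28
Federal income tax: $10,556.45 × 0.2109 = $2,226.36
Medicare tax: $12,546.29 × 0.025 = $313.66
State unemployment insurance (employee share): $12,546.29 × 0.0095 = $119.19
Wage garnishment: $12,546.29 × 0.0435 = $545.76
Medical insurance premium: $317.72
(Employer's $553.72 toward medical insurance premium is not withheld from the employee.)
Total deductions = $1,003.70 + $986.14 + $348.36 + $669.28 + $2,226.36 + $313.66 + $119.19 + $545.76 + $317.72 = $6,530.17
Net pay = $12,546.29 − $6,530.17 = $6,016.12

$6,016.12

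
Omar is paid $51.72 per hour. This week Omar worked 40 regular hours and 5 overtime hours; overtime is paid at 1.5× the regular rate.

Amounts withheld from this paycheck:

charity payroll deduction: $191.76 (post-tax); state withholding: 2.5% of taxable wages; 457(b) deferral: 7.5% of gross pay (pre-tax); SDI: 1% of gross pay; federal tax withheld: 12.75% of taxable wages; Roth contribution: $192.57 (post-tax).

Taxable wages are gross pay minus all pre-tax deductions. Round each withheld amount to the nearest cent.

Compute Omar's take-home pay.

Regular pay: 40 × $51.72 = $2,068.80
Overtime pay: 5 × $51.72 × 1.5 = $387.90
Gross pay = $2,068.80 + $387.90 = $2,456.70
457(b) deferral: $2,456.70 × 0.075 = $184.25
Taxable wages = $2,456.70 − $184.25 = $2,272.45
State withholding: $2,272.45 × 0.025 = $56.81
Federal tax withheld: $2,272.45 × 0.1275 = $289.74
SDI: $2,456.70 × 0.01 = $24.57
Charity payroll deduction: $191.76
Roth contribution: $192.57
Total deductions = $184.25 + $56.81 + $289.74 + $24.57 + $191.76 + $192.57 = $939.70
Net pay = $2,456.70 − $939.70 = $1,517.00

$1,517.00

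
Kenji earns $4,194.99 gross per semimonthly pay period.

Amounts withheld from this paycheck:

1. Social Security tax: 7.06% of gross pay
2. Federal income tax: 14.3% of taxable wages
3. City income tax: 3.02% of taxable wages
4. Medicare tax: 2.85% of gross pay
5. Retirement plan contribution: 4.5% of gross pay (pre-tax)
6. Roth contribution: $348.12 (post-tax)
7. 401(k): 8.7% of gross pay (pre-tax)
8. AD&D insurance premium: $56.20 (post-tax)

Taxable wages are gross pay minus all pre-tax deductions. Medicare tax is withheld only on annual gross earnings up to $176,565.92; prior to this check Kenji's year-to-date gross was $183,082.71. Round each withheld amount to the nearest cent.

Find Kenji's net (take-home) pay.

$2,310.10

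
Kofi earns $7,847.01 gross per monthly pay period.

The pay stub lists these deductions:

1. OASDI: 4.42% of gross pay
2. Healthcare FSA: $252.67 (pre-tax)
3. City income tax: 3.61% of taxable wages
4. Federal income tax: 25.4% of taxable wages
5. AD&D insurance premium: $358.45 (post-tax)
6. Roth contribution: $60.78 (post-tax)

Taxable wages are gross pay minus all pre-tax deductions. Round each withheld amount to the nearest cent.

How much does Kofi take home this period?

$4,625.15

Healthcare FSA: $252.67
Taxable wages = $7,847.01 − $252.67 = $7,594.34
Federal income tax: $7,594.34 × 0.254 = $1,928.96
City income tax: $7,594.34 × 0.0361 = $274.16
OASDI: $7,847.01 × 0.0442 = $346.84
AD&D insurance premium: $358.45
Roth contribution: $60.78
Total deductions = $252.67 + $1,928.96 + $274.16 + $346.84 + $358.45 + $60.78 = $3,221.86
Net pay = $7,847.01 − $3,221.86 = $4,625.15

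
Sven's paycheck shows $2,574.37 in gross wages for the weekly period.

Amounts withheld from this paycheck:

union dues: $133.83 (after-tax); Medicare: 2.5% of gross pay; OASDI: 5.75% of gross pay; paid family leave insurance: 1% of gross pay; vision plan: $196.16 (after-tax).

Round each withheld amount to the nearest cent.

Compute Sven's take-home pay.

$2,006.25

Medicare: $2,574.37 × 0.025 = $64.36
OASDI: $2,574.37 × 0.0575 = $148.03
Paid family leave insurance: $2,574.37 × 0.01 = $25.74
Vision plan: $196.16
Union dues: $133.83
Total deductions = $64.36 + $148.03 + $25.74 + $196.16 + $133.83 = $568.12
Net pay = $2,574.37 − $568.12 = $2,006.25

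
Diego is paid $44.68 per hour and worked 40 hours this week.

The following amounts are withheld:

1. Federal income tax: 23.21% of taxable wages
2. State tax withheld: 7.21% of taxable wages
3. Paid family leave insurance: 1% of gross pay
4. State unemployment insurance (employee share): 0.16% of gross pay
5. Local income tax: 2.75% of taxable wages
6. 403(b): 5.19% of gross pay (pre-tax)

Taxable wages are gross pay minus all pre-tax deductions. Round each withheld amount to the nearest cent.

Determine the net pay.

$1,111.66

Gross pay: 40 × $44.68 = $1,787.20
403(b): $1,787.20 × 0.0519 = $92.76
Taxable wages = $1,787.20 − $92.76 = $1,694.44
Local income tax: $1,694.44 × 0.0275 = $46.60
State tax withheld: $1,694.44 × 0.0721 = $122.17
Federal income tax: $1,694.44 × 0.2321 = $393.28
State unemployment insurance (employee share): $1,787.20 × 0.0016 = $2.86
Paid family leave insurance: $1,787.20 × 0.01 = $17.87
Total deductions = $92.76 + $46.60 + $122.17 + $393.28 + $2.86 + $17.87 = $675.54
Net pay = $1,787.20 − $675.54 = $1,111.66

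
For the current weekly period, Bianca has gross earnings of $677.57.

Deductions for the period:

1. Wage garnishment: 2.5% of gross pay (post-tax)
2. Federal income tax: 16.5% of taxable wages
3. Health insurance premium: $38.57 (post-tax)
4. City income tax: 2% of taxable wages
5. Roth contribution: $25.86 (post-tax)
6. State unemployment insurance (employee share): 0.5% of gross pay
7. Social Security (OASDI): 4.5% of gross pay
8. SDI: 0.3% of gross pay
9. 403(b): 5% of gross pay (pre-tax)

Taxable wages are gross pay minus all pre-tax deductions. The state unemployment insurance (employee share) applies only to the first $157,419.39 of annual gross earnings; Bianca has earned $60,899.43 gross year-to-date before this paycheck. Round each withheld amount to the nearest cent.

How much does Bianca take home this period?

403(b): $677.57 × 0.05 = $33.88
Taxable wages = $677.57 − $33.88 = $643.69
Federal income tax: $643.69 × 0.165 = $106.21
City income tax: $643.69 × 0.02 = $12.87
Social Security (OASDI): $677.57 × 0.045 = $30.49
State unemployment insurance (employee share): cap not yet reached, full $677.57 is subject → $677.57 × 0.005 = $3.39
SDI: $677.57 × 0.003 = $2.03
Roth contribution: $25.86
Health insurance premium: $38.57
Wage garnishment: $677.57 × 0.025 = $16.94
Total deductions = $33.88 + $106.21 + $12.87 + $30.49 + $3.39 + $2.03 + $25.86 + $38.57 + $16.94 = $270.24
Net pay = $677.57 − $270.24 = $407.33

$407.33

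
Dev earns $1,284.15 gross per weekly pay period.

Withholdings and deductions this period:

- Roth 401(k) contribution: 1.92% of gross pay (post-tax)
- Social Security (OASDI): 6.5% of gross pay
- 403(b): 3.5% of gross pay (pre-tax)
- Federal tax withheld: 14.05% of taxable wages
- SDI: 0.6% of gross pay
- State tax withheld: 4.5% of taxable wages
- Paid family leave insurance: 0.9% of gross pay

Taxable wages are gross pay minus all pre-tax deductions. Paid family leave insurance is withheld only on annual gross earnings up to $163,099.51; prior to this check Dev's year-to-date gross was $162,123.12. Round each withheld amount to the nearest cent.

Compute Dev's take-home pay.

403(b): $1,284.15 × 0.035 = $44.95
Taxable wages = $1,284.15 − $44.95 = $1,239.20
State tax withheld: $1,239.20 × 0.045 = $55.76
Federal tax withheld: $1,239.20 × 0.1405 = $174.11
SDI: $1,284.15 × 0.006 = $7.70
Paid family leave insurance: only $163,099.51 − $162,123.12 = $976.39 of this check is subject → $976.39 × 0.009 = $8.79
Social Security (OASDI): $1,284.15 × 0.065 = $83.47
Roth 401(k) contribution: $1,284.15 × 0.0192 = $24.66
Total deductions = $44.95 + $55.76 + $174.11 + $7.70 + $8.79 + $83.47 + $24.66 = $399.44
Net pay = $1,284.15 − $399.44 = $884.71

$884.71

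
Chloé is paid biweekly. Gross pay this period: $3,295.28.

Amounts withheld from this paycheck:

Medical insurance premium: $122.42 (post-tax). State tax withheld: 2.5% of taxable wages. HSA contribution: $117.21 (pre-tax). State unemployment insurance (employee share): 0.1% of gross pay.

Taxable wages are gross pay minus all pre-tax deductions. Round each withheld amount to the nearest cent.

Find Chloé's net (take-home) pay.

$2,972.90

HSA contribution: $117.21
Taxable wages = $3,295.28 − $117.21 = $3,178.07
State tax withheld: $3,178.07 × 0.025 = $79.45
State unemployment insurance (employee share): $3,295.28 × 0.001 = $3.30
Medical insurance premium: $122.42
Total deductions = $117.21 + $79.45 + $3.30 + $122.42 = $322.38
Net pay = $3,295.28 − $322.38 = $2,972.90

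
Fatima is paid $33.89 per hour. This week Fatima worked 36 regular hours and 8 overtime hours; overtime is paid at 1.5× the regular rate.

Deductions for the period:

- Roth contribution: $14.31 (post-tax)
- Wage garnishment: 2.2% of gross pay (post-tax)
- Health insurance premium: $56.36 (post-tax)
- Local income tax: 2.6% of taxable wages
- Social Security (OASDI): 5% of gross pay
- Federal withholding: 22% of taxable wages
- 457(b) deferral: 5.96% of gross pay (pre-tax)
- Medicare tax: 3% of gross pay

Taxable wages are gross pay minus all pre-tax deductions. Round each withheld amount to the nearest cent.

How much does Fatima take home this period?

$916.85

Regular pay: 36 × $33.89 = $1,220.04
Overtime pay: 8 × $33.89 × 1.5 = $406.68
Gross pay = $1,220.04 + $406.68 = $1,626.72
457(b) deferral: $1,626.72 × 0.0596 = $96.95
Taxable wages = $1,626.72 − $96.95 = $1,529.77
Local income tax: $1,529.77 × 0.026 = $39.77
Federal withholding: $1,529.77 × 0.22 = $336.55
Social Security (OASDI): $1,626.72 × 0.05 = $81.34
Medicare tax: $1,626.72 × 0.03 = $48.80
Roth contribution: $14.31
Health insurance premium: $56.36
Wage garnishment: $1,626.72 × 0.022 = $35.79
Total deductions = $96.95 + $39.77 + $336.55 + $81.34 + $48.80 + $14.31 + $56.36 + $35.79 = $709.87
Net pay = $1,626.72 − $709.87 = $916.85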